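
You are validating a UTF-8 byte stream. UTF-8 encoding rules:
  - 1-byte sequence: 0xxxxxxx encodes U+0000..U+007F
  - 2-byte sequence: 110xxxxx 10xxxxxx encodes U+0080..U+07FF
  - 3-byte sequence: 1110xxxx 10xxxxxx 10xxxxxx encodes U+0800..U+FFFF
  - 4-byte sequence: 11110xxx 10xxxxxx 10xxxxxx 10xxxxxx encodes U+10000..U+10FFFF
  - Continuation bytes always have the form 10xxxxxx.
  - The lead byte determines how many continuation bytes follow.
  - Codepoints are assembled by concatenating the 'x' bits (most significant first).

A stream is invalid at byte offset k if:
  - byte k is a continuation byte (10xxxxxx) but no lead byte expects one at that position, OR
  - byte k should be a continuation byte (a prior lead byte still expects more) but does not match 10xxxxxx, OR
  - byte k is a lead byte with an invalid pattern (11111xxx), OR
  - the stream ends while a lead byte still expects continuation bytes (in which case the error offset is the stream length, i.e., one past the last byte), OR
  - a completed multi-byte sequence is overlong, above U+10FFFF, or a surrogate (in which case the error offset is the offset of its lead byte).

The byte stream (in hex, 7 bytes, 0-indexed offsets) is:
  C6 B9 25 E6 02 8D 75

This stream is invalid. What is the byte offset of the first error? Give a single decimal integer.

Byte[0]=C6: 2-byte lead, need 1 cont bytes. acc=0x6
Byte[1]=B9: continuation. acc=(acc<<6)|0x39=0x1B9
Completed: cp=U+01B9 (starts at byte 0)
Byte[2]=25: 1-byte ASCII. cp=U+0025
Byte[3]=E6: 3-byte lead, need 2 cont bytes. acc=0x6
Byte[4]=02: expected 10xxxxxx continuation. INVALID

Answer: 4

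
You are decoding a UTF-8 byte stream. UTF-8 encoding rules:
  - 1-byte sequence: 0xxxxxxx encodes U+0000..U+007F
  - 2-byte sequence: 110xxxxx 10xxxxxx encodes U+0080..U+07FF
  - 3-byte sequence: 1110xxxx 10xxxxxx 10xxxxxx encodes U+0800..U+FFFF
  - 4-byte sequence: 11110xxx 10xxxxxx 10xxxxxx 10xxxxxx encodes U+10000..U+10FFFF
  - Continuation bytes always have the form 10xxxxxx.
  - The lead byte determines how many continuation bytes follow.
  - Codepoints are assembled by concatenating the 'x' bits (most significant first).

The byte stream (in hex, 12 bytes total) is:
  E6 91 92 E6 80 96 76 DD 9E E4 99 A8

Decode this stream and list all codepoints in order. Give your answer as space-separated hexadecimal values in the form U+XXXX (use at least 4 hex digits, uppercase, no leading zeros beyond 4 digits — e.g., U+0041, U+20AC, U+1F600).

Answer: U+6452 U+6016 U+0076 U+075E U+4668

Derivation:
Byte[0]=E6: 3-byte lead, need 2 cont bytes. acc=0x6
Byte[1]=91: continuation. acc=(acc<<6)|0x11=0x191
Byte[2]=92: continuation. acc=(acc<<6)|0x12=0x6452
Completed: cp=U+6452 (starts at byte 0)
Byte[3]=E6: 3-byte lead, need 2 cont bytes. acc=0x6
Byte[4]=80: continuation. acc=(acc<<6)|0x00=0x180
Byte[5]=96: continuation. acc=(acc<<6)|0x16=0x6016
Completed: cp=U+6016 (starts at byte 3)
Byte[6]=76: 1-byte ASCII. cp=U+0076
Byte[7]=DD: 2-byte lead, need 1 cont bytes. acc=0x1D
Byte[8]=9E: continuation. acc=(acc<<6)|0x1E=0x75E
Completed: cp=U+075E (starts at byte 7)
Byte[9]=E4: 3-byte lead, need 2 cont bytes. acc=0x4
Byte[10]=99: continuation. acc=(acc<<6)|0x19=0x119
Byte[11]=A8: continuation. acc=(acc<<6)|0x28=0x4668
Completed: cp=U+4668 (starts at byte 9)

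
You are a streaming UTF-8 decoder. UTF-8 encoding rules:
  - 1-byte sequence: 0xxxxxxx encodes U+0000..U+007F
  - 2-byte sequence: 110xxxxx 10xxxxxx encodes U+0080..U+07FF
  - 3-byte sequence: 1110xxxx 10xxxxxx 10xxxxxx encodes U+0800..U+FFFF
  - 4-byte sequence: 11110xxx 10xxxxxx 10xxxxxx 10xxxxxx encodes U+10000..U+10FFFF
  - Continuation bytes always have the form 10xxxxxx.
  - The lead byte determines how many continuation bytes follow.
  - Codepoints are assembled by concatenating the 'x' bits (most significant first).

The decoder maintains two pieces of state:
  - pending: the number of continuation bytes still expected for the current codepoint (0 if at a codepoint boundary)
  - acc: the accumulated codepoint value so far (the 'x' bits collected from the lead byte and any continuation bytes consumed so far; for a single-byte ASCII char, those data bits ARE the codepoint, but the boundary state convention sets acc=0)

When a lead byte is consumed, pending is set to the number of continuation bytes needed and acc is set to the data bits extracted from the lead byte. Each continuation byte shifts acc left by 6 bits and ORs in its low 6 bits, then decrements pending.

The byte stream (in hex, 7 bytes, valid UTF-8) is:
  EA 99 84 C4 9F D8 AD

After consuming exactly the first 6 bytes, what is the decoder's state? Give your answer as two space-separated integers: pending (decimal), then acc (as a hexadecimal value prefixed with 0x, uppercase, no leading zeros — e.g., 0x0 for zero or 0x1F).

Byte[0]=EA: 3-byte lead. pending=2, acc=0xA
Byte[1]=99: continuation. acc=(acc<<6)|0x19=0x299, pending=1
Byte[2]=84: continuation. acc=(acc<<6)|0x04=0xA644, pending=0
Byte[3]=C4: 2-byte lead. pending=1, acc=0x4
Byte[4]=9F: continuation. acc=(acc<<6)|0x1F=0x11F, pending=0
Byte[5]=D8: 2-byte lead. pending=1, acc=0x18

Answer: 1 0x18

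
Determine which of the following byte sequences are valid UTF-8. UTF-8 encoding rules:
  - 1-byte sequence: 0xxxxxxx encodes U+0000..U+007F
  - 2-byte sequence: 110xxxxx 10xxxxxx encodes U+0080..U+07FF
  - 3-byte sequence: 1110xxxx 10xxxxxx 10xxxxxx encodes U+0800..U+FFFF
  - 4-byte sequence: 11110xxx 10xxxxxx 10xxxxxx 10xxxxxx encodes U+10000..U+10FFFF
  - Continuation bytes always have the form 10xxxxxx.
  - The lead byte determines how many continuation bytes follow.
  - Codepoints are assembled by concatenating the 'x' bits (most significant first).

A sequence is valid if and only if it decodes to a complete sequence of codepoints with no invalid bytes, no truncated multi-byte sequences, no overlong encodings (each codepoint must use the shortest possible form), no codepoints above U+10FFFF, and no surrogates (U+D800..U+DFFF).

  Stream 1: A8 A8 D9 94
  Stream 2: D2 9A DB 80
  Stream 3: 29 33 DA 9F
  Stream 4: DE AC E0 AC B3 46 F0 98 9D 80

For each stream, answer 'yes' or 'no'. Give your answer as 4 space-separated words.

Answer: no yes yes yes

Derivation:
Stream 1: error at byte offset 0. INVALID
Stream 2: decodes cleanly. VALID
Stream 3: decodes cleanly. VALID
Stream 4: decodes cleanly. VALID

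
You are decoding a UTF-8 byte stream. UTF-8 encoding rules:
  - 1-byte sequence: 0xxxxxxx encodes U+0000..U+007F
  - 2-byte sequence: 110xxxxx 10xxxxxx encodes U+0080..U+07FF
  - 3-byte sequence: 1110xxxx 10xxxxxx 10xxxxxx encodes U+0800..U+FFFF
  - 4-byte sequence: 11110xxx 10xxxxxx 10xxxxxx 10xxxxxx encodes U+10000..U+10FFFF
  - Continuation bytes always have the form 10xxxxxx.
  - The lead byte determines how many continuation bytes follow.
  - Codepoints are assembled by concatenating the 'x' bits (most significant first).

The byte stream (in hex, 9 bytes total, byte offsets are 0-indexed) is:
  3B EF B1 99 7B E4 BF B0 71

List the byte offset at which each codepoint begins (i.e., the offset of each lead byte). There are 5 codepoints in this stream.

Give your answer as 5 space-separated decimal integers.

Byte[0]=3B: 1-byte ASCII. cp=U+003B
Byte[1]=EF: 3-byte lead, need 2 cont bytes. acc=0xF
Byte[2]=B1: continuation. acc=(acc<<6)|0x31=0x3F1
Byte[3]=99: continuation. acc=(acc<<6)|0x19=0xFC59
Completed: cp=U+FC59 (starts at byte 1)
Byte[4]=7B: 1-byte ASCII. cp=U+007B
Byte[5]=E4: 3-byte lead, need 2 cont bytes. acc=0x4
Byte[6]=BF: continuation. acc=(acc<<6)|0x3F=0x13F
Byte[7]=B0: continuation. acc=(acc<<6)|0x30=0x4FF0
Completed: cp=U+4FF0 (starts at byte 5)
Byte[8]=71: 1-byte ASCII. cp=U+0071

Answer: 0 1 4 5 8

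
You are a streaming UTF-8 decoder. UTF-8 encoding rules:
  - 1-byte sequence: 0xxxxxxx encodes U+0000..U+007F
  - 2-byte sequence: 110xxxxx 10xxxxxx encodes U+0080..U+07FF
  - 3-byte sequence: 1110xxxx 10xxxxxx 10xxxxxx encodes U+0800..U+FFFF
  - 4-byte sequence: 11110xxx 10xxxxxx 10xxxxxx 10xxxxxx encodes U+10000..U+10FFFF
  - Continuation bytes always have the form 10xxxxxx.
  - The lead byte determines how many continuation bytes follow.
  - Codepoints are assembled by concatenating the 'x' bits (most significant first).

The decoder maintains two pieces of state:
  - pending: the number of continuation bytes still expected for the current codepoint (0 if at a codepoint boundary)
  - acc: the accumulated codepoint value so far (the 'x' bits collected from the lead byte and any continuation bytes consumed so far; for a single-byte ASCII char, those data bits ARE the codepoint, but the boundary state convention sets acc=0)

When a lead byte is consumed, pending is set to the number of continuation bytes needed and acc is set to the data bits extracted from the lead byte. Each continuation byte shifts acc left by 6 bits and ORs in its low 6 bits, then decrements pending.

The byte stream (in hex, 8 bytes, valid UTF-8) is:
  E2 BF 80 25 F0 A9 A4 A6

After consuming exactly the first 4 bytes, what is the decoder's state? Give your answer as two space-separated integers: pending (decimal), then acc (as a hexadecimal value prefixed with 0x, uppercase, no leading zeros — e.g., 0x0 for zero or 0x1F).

Byte[0]=E2: 3-byte lead. pending=2, acc=0x2
Byte[1]=BF: continuation. acc=(acc<<6)|0x3F=0xBF, pending=1
Byte[2]=80: continuation. acc=(acc<<6)|0x00=0x2FC0, pending=0
Byte[3]=25: 1-byte. pending=0, acc=0x0

Answer: 0 0x0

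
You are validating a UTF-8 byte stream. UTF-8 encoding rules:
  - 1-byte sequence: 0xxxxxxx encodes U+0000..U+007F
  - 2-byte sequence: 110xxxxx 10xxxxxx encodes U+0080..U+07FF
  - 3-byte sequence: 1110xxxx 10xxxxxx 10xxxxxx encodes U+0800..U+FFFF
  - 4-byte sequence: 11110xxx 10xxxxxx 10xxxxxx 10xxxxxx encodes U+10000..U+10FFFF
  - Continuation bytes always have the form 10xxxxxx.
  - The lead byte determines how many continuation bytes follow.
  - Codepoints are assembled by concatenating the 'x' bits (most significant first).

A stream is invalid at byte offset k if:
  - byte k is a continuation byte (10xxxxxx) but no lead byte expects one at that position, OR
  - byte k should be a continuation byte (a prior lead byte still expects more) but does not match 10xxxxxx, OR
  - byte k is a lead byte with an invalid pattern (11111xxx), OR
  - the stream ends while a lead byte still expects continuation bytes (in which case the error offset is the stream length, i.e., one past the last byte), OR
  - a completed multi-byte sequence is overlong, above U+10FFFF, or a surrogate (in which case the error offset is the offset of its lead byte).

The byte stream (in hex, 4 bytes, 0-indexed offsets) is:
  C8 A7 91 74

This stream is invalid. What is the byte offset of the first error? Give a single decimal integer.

Byte[0]=C8: 2-byte lead, need 1 cont bytes. acc=0x8
Byte[1]=A7: continuation. acc=(acc<<6)|0x27=0x227
Completed: cp=U+0227 (starts at byte 0)
Byte[2]=91: INVALID lead byte (not 0xxx/110x/1110/11110)

Answer: 2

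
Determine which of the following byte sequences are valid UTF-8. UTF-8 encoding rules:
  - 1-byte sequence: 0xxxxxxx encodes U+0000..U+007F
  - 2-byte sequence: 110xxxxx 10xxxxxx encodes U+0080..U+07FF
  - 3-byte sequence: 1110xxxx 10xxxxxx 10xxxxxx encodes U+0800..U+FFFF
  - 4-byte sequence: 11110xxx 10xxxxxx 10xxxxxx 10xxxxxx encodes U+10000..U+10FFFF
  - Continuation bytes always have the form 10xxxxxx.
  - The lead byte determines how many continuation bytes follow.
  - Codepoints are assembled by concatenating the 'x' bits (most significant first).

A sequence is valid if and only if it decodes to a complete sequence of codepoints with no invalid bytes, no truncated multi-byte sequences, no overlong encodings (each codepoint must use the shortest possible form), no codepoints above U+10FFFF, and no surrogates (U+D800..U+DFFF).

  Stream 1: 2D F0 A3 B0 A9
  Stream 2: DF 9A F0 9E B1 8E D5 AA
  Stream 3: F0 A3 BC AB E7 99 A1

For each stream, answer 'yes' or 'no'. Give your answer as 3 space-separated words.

Answer: yes yes yes

Derivation:
Stream 1: decodes cleanly. VALID
Stream 2: decodes cleanly. VALID
Stream 3: decodes cleanly. VALID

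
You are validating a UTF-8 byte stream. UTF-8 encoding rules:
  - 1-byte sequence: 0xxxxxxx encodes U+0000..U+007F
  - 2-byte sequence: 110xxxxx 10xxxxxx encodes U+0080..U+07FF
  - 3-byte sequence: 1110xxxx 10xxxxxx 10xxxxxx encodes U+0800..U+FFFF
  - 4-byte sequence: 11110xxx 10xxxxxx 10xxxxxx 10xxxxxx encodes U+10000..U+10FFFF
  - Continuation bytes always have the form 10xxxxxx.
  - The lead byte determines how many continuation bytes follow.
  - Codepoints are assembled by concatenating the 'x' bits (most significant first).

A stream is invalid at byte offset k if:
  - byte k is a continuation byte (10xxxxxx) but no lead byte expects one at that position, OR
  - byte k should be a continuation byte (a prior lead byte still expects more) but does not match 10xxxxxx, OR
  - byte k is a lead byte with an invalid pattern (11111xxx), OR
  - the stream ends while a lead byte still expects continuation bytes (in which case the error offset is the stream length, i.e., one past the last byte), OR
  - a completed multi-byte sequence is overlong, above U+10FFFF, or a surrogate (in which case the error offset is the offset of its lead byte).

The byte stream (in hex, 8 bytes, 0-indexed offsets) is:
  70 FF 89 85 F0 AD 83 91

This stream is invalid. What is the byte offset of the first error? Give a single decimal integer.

Answer: 1

Derivation:
Byte[0]=70: 1-byte ASCII. cp=U+0070
Byte[1]=FF: INVALID lead byte (not 0xxx/110x/1110/11110)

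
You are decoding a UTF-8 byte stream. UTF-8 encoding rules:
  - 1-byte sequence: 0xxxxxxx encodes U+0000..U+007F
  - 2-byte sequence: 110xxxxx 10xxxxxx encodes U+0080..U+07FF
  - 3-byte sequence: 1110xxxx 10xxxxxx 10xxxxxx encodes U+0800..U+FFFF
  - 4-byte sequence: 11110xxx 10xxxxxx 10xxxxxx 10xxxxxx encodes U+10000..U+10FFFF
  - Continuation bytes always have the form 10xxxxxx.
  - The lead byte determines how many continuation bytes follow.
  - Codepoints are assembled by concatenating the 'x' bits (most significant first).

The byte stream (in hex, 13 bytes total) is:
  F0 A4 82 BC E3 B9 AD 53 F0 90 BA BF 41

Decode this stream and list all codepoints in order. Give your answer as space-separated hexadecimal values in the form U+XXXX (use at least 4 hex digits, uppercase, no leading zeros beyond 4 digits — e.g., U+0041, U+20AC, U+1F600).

Byte[0]=F0: 4-byte lead, need 3 cont bytes. acc=0x0
Byte[1]=A4: continuation. acc=(acc<<6)|0x24=0x24
Byte[2]=82: continuation. acc=(acc<<6)|0x02=0x902
Byte[3]=BC: continuation. acc=(acc<<6)|0x3C=0x240BC
Completed: cp=U+240BC (starts at byte 0)
Byte[4]=E3: 3-byte lead, need 2 cont bytes. acc=0x3
Byte[5]=B9: continuation. acc=(acc<<6)|0x39=0xF9
Byte[6]=AD: continuation. acc=(acc<<6)|0x2D=0x3E6D
Completed: cp=U+3E6D (starts at byte 4)
Byte[7]=53: 1-byte ASCII. cp=U+0053
Byte[8]=F0: 4-byte lead, need 3 cont bytes. acc=0x0
Byte[9]=90: continuation. acc=(acc<<6)|0x10=0x10
Byte[10]=BA: continuation. acc=(acc<<6)|0x3A=0x43A
Byte[11]=BF: continuation. acc=(acc<<6)|0x3F=0x10EBF
Completed: cp=U+10EBF (starts at byte 8)
Byte[12]=41: 1-byte ASCII. cp=U+0041

Answer: U+240BC U+3E6D U+0053 U+10EBF U+0041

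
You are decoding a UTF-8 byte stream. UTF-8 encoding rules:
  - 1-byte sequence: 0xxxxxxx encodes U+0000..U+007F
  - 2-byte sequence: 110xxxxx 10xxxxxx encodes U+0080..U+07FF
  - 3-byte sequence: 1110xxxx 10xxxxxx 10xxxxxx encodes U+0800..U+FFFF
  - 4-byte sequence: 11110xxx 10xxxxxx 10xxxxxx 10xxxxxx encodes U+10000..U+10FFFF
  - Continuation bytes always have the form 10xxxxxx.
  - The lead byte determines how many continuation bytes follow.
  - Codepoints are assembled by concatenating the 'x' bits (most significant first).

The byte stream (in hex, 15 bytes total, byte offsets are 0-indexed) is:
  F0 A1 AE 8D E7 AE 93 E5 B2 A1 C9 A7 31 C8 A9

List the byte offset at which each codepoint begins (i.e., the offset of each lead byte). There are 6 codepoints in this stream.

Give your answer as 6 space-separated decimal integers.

Answer: 0 4 7 10 12 13

Derivation:
Byte[0]=F0: 4-byte lead, need 3 cont bytes. acc=0x0
Byte[1]=A1: continuation. acc=(acc<<6)|0x21=0x21
Byte[2]=AE: continuation. acc=(acc<<6)|0x2E=0x86E
Byte[3]=8D: continuation. acc=(acc<<6)|0x0D=0x21B8D
Completed: cp=U+21B8D (starts at byte 0)
Byte[4]=E7: 3-byte lead, need 2 cont bytes. acc=0x7
Byte[5]=AE: continuation. acc=(acc<<6)|0x2E=0x1EE
Byte[6]=93: continuation. acc=(acc<<6)|0x13=0x7B93
Completed: cp=U+7B93 (starts at byte 4)
Byte[7]=E5: 3-byte lead, need 2 cont bytes. acc=0x5
Byte[8]=B2: continuation. acc=(acc<<6)|0x32=0x172
Byte[9]=A1: continuation. acc=(acc<<6)|0x21=0x5CA1
Completed: cp=U+5CA1 (starts at byte 7)
Byte[10]=C9: 2-byte lead, need 1 cont bytes. acc=0x9
Byte[11]=A7: continuation. acc=(acc<<6)|0x27=0x267
Completed: cp=U+0267 (starts at byte 10)
Byte[12]=31: 1-byte ASCII. cp=U+0031
Byte[13]=C8: 2-byte lead, need 1 cont bytes. acc=0x8
Byte[14]=A9: continuation. acc=(acc<<6)|0x29=0x229
Completed: cp=U+0229 (starts at byte 13)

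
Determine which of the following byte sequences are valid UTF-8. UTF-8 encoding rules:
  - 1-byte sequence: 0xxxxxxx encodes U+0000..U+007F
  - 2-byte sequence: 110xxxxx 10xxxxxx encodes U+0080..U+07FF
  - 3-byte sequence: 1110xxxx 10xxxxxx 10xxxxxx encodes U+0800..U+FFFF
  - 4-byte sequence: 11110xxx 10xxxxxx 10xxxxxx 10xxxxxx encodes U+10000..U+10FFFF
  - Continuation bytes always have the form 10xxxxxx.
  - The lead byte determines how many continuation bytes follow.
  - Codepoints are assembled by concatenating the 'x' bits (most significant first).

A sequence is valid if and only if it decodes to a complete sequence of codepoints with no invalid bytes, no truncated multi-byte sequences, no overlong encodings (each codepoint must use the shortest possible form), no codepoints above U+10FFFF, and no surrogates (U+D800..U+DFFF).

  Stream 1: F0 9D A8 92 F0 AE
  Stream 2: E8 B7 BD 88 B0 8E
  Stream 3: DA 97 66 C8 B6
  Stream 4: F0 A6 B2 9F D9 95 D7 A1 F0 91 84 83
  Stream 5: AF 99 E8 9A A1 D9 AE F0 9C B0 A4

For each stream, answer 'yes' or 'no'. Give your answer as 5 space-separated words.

Answer: no no yes yes no

Derivation:
Stream 1: error at byte offset 6. INVALID
Stream 2: error at byte offset 3. INVALID
Stream 3: decodes cleanly. VALID
Stream 4: decodes cleanly. VALID
Stream 5: error at byte offset 0. INVALID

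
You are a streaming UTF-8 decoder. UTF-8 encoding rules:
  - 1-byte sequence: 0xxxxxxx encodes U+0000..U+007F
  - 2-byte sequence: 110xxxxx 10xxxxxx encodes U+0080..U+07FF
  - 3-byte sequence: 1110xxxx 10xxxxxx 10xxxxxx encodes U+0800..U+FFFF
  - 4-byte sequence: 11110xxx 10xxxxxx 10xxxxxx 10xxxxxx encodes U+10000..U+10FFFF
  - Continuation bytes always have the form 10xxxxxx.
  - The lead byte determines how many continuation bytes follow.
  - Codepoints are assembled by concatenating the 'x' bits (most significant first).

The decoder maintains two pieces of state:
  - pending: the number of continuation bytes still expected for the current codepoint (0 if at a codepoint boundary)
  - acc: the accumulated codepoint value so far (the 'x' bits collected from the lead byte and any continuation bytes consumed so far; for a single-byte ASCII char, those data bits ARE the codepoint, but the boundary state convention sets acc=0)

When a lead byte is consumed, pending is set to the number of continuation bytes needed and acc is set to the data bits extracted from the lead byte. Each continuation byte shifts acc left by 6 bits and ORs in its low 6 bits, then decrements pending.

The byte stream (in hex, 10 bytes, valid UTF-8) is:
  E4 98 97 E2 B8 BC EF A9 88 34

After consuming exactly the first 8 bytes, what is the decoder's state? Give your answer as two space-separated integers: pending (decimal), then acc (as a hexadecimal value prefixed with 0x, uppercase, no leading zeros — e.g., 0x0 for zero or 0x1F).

Byte[0]=E4: 3-byte lead. pending=2, acc=0x4
Byte[1]=98: continuation. acc=(acc<<6)|0x18=0x118, pending=1
Byte[2]=97: continuation. acc=(acc<<6)|0x17=0x4617, pending=0
Byte[3]=E2: 3-byte lead. pending=2, acc=0x2
Byte[4]=B8: continuation. acc=(acc<<6)|0x38=0xB8, pending=1
Byte[5]=BC: continuation. acc=(acc<<6)|0x3C=0x2E3C, pending=0
Byte[6]=EF: 3-byte lead. pending=2, acc=0xF
Byte[7]=A9: continuation. acc=(acc<<6)|0x29=0x3E9, pending=1

Answer: 1 0x3E9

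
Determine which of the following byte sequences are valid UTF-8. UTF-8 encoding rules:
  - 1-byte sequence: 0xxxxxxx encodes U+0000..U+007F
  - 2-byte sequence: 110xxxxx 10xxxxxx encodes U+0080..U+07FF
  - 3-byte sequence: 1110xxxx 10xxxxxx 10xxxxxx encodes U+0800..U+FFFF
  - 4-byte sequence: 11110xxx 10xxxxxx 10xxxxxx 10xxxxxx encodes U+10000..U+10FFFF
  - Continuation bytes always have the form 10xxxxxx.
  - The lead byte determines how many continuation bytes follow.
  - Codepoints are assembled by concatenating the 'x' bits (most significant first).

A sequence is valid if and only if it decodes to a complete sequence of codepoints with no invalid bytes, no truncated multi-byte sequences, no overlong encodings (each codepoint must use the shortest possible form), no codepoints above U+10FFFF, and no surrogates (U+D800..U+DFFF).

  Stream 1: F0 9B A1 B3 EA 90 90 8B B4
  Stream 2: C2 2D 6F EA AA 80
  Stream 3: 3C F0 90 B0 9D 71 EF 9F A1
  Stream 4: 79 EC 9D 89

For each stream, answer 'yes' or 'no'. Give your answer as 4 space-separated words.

Stream 1: error at byte offset 7. INVALID
Stream 2: error at byte offset 1. INVALID
Stream 3: decodes cleanly. VALID
Stream 4: decodes cleanly. VALID

Answer: no no yes yes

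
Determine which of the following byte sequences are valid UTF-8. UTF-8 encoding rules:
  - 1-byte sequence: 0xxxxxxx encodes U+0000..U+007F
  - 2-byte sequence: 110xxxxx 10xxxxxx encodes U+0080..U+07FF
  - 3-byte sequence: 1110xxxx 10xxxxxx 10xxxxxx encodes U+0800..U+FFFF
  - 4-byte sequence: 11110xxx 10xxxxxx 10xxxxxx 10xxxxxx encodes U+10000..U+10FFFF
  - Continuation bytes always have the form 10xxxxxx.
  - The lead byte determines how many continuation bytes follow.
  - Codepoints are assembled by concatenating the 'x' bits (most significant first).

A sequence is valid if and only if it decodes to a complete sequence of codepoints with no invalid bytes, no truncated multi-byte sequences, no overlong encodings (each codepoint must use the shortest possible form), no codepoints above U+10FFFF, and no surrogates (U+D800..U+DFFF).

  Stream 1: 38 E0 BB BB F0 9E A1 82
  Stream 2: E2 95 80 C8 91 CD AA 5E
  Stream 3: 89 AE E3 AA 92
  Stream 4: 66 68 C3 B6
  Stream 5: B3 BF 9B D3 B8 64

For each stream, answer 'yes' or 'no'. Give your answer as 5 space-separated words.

Stream 1: decodes cleanly. VALID
Stream 2: decodes cleanly. VALID
Stream 3: error at byte offset 0. INVALID
Stream 4: decodes cleanly. VALID
Stream 5: error at byte offset 0. INVALID

Answer: yes yes no yes no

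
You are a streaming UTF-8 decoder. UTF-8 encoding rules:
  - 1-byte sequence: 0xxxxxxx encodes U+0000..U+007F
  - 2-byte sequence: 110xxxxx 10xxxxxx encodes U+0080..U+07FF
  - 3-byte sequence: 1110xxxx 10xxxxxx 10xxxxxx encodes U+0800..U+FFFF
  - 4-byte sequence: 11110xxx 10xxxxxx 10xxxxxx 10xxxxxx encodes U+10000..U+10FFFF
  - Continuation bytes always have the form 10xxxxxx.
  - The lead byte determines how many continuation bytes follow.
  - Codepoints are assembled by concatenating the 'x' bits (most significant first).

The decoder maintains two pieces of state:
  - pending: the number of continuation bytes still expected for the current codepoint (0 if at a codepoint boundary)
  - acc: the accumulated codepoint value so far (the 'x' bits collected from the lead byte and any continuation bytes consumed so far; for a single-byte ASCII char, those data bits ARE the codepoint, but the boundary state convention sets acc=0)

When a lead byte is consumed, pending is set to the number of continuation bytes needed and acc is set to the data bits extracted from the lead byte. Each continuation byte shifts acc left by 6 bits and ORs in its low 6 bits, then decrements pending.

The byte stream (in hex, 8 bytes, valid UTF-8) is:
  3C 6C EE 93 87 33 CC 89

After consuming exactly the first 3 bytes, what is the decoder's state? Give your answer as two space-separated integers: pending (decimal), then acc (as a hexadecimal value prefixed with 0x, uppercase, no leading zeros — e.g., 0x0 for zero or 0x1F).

Answer: 2 0xE

Derivation:
Byte[0]=3C: 1-byte. pending=0, acc=0x0
Byte[1]=6C: 1-byte. pending=0, acc=0x0
Byte[2]=EE: 3-byte lead. pending=2, acc=0xE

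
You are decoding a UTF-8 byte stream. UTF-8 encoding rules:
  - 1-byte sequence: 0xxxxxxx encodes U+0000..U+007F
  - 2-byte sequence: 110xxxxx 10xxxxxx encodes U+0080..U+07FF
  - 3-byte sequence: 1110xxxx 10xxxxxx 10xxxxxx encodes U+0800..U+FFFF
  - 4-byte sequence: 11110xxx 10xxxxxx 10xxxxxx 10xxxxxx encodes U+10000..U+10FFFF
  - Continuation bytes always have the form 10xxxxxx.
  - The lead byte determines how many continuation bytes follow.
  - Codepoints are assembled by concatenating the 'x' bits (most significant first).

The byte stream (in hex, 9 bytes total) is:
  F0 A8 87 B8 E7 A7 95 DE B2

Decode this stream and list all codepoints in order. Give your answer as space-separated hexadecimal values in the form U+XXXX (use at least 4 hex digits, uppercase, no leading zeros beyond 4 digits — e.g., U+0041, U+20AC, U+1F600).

Answer: U+281F8 U+79D5 U+07B2

Derivation:
Byte[0]=F0: 4-byte lead, need 3 cont bytes. acc=0x0
Byte[1]=A8: continuation. acc=(acc<<6)|0x28=0x28
Byte[2]=87: continuation. acc=(acc<<6)|0x07=0xA07
Byte[3]=B8: continuation. acc=(acc<<6)|0x38=0x281F8
Completed: cp=U+281F8 (starts at byte 0)
Byte[4]=E7: 3-byte lead, need 2 cont bytes. acc=0x7
Byte[5]=A7: continuation. acc=(acc<<6)|0x27=0x1E7
Byte[6]=95: continuation. acc=(acc<<6)|0x15=0x79D5
Completed: cp=U+79D5 (starts at byte 4)
Byte[7]=DE: 2-byte lead, need 1 cont bytes. acc=0x1E
Byte[8]=B2: continuation. acc=(acc<<6)|0x32=0x7B2
Completed: cp=U+07B2 (starts at byte 7)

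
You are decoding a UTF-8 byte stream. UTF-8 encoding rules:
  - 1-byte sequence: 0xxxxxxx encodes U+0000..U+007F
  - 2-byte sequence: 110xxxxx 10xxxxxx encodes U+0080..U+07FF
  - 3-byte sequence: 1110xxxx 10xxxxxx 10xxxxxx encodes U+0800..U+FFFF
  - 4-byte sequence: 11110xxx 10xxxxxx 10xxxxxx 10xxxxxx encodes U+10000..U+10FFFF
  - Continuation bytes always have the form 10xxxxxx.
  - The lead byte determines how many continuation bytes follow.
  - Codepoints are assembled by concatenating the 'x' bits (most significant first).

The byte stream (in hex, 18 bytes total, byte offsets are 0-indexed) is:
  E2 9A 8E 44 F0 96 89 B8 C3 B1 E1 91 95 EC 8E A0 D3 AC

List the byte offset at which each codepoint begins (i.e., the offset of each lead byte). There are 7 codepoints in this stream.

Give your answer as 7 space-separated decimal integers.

Byte[0]=E2: 3-byte lead, need 2 cont bytes. acc=0x2
Byte[1]=9A: continuation. acc=(acc<<6)|0x1A=0x9A
Byte[2]=8E: continuation. acc=(acc<<6)|0x0E=0x268E
Completed: cp=U+268E (starts at byte 0)
Byte[3]=44: 1-byte ASCII. cp=U+0044
Byte[4]=F0: 4-byte lead, need 3 cont bytes. acc=0x0
Byte[5]=96: continuation. acc=(acc<<6)|0x16=0x16
Byte[6]=89: continuation. acc=(acc<<6)|0x09=0x589
Byte[7]=B8: continuation. acc=(acc<<6)|0x38=0x16278
Completed: cp=U+16278 (starts at byte 4)
Byte[8]=C3: 2-byte lead, need 1 cont bytes. acc=0x3
Byte[9]=B1: continuation. acc=(acc<<6)|0x31=0xF1
Completed: cp=U+00F1 (starts at byte 8)
Byte[10]=E1: 3-byte lead, need 2 cont bytes. acc=0x1
Byte[11]=91: continuation. acc=(acc<<6)|0x11=0x51
Byte[12]=95: continuation. acc=(acc<<6)|0x15=0x1455
Completed: cp=U+1455 (starts at byte 10)
Byte[13]=EC: 3-byte lead, need 2 cont bytes. acc=0xC
Byte[14]=8E: continuation. acc=(acc<<6)|0x0E=0x30E
Byte[15]=A0: continuation. acc=(acc<<6)|0x20=0xC3A0
Completed: cp=U+C3A0 (starts at byte 13)
Byte[16]=D3: 2-byte lead, need 1 cont bytes. acc=0x13
Byte[17]=AC: continuation. acc=(acc<<6)|0x2C=0x4EC
Completed: cp=U+04EC (starts at byte 16)

Answer: 0 3 4 8 10 13 16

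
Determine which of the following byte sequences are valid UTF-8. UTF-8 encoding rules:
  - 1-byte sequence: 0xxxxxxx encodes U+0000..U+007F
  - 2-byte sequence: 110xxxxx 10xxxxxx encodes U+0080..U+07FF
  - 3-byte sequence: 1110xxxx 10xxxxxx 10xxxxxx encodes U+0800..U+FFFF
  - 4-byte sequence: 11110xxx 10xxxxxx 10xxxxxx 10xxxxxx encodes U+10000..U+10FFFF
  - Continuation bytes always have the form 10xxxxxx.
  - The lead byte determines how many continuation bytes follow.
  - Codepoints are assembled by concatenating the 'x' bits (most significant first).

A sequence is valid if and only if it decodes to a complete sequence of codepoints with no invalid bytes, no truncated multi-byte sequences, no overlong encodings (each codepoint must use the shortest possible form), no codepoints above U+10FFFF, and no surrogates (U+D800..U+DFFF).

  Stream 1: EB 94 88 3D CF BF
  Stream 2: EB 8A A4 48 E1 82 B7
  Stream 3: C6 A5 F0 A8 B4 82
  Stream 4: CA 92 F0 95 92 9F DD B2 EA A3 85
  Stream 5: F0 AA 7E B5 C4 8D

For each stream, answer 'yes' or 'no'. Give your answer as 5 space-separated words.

Stream 1: decodes cleanly. VALID
Stream 2: decodes cleanly. VALID
Stream 3: decodes cleanly. VALID
Stream 4: decodes cleanly. VALID
Stream 5: error at byte offset 2. INVALID

Answer: yes yes yes yes no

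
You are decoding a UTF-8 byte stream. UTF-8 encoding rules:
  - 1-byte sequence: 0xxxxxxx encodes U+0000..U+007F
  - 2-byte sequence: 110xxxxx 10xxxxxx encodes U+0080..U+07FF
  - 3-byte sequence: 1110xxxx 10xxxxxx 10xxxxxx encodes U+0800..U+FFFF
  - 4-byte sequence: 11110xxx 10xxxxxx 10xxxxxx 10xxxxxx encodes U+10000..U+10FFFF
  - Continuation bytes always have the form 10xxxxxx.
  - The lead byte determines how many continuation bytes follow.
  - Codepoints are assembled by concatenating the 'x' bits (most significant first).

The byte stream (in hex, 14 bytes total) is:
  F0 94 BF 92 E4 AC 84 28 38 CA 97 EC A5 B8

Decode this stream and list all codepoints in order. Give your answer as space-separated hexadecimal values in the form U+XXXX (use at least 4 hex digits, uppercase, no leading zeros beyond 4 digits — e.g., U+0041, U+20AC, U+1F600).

Answer: U+14FD2 U+4B04 U+0028 U+0038 U+0297 U+C978

Derivation:
Byte[0]=F0: 4-byte lead, need 3 cont bytes. acc=0x0
Byte[1]=94: continuation. acc=(acc<<6)|0x14=0x14
Byte[2]=BF: continuation. acc=(acc<<6)|0x3F=0x53F
Byte[3]=92: continuation. acc=(acc<<6)|0x12=0x14FD2
Completed: cp=U+14FD2 (starts at byte 0)
Byte[4]=E4: 3-byte lead, need 2 cont bytes. acc=0x4
Byte[5]=AC: continuation. acc=(acc<<6)|0x2C=0x12C
Byte[6]=84: continuation. acc=(acc<<6)|0x04=0x4B04
Completed: cp=U+4B04 (starts at byte 4)
Byte[7]=28: 1-byte ASCII. cp=U+0028
Byte[8]=38: 1-byte ASCII. cp=U+0038
Byte[9]=CA: 2-byte lead, need 1 cont bytes. acc=0xA
Byte[10]=97: continuation. acc=(acc<<6)|0x17=0x297
Completed: cp=U+0297 (starts at byte 9)
Byte[11]=EC: 3-byte lead, need 2 cont bytes. acc=0xC
Byte[12]=A5: continuation. acc=(acc<<6)|0x25=0x325
Byte[13]=B8: continuation. acc=(acc<<6)|0x38=0xC978
Completed: cp=U+C978 (starts at byte 11)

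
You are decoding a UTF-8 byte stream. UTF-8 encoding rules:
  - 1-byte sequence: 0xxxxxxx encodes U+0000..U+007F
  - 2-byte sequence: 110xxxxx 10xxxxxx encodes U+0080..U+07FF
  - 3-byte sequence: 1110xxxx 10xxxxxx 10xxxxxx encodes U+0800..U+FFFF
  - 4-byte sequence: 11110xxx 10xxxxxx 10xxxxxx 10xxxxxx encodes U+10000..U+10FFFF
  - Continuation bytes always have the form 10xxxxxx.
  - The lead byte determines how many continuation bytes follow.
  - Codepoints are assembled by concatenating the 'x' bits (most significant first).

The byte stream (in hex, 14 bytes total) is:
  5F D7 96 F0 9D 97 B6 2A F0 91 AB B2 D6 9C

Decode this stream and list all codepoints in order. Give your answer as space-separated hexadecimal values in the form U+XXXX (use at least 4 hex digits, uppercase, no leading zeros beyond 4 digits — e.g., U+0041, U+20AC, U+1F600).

Byte[0]=5F: 1-byte ASCII. cp=U+005F
Byte[1]=D7: 2-byte lead, need 1 cont bytes. acc=0x17
Byte[2]=96: continuation. acc=(acc<<6)|0x16=0x5D6
Completed: cp=U+05D6 (starts at byte 1)
Byte[3]=F0: 4-byte lead, need 3 cont bytes. acc=0x0
Byte[4]=9D: continuation. acc=(acc<<6)|0x1D=0x1D
Byte[5]=97: continuation. acc=(acc<<6)|0x17=0x757
Byte[6]=B6: continuation. acc=(acc<<6)|0x36=0x1D5F6
Completed: cp=U+1D5F6 (starts at byte 3)
Byte[7]=2A: 1-byte ASCII. cp=U+002A
Byte[8]=F0: 4-byte lead, need 3 cont bytes. acc=0x0
Byte[9]=91: continuation. acc=(acc<<6)|0x11=0x11
Byte[10]=AB: continuation. acc=(acc<<6)|0x2B=0x46B
Byte[11]=B2: continuation. acc=(acc<<6)|0x32=0x11AF2
Completed: cp=U+11AF2 (starts at byte 8)
Byte[12]=D6: 2-byte lead, need 1 cont bytes. acc=0x16
Byte[13]=9C: continuation. acc=(acc<<6)|0x1C=0x59C
Completed: cp=U+059C (starts at byte 12)

Answer: U+005F U+05D6 U+1D5F6 U+002A U+11AF2 U+059C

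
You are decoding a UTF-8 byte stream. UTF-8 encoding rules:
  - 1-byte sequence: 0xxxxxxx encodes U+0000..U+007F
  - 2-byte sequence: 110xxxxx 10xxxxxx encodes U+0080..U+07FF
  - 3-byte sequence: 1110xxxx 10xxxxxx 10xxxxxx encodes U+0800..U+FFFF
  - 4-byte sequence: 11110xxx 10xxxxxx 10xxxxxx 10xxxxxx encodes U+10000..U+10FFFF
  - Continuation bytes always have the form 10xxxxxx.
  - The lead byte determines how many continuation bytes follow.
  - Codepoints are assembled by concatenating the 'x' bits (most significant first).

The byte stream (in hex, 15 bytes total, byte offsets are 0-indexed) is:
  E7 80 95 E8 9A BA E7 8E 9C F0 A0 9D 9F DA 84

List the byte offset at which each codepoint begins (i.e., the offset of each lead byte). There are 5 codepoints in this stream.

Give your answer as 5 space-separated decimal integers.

Byte[0]=E7: 3-byte lead, need 2 cont bytes. acc=0x7
Byte[1]=80: continuation. acc=(acc<<6)|0x00=0x1C0
Byte[2]=95: continuation. acc=(acc<<6)|0x15=0x7015
Completed: cp=U+7015 (starts at byte 0)
Byte[3]=E8: 3-byte lead, need 2 cont bytes. acc=0x8
Byte[4]=9A: continuation. acc=(acc<<6)|0x1A=0x21A
Byte[5]=BA: continuation. acc=(acc<<6)|0x3A=0x86BA
Completed: cp=U+86BA (starts at byte 3)
Byte[6]=E7: 3-byte lead, need 2 cont bytes. acc=0x7
Byte[7]=8E: continuation. acc=(acc<<6)|0x0E=0x1CE
Byte[8]=9C: continuation. acc=(acc<<6)|0x1C=0x739C
Completed: cp=U+739C (starts at byte 6)
Byte[9]=F0: 4-byte lead, need 3 cont bytes. acc=0x0
Byte[10]=A0: continuation. acc=(acc<<6)|0x20=0x20
Byte[11]=9D: continuation. acc=(acc<<6)|0x1D=0x81D
Byte[12]=9F: continuation. acc=(acc<<6)|0x1F=0x2075F
Completed: cp=U+2075F (starts at byte 9)
Byte[13]=DA: 2-byte lead, need 1 cont bytes. acc=0x1A
Byte[14]=84: continuation. acc=(acc<<6)|0x04=0x684
Completed: cp=U+0684 (starts at byte 13)

Answer: 0 3 6 9 13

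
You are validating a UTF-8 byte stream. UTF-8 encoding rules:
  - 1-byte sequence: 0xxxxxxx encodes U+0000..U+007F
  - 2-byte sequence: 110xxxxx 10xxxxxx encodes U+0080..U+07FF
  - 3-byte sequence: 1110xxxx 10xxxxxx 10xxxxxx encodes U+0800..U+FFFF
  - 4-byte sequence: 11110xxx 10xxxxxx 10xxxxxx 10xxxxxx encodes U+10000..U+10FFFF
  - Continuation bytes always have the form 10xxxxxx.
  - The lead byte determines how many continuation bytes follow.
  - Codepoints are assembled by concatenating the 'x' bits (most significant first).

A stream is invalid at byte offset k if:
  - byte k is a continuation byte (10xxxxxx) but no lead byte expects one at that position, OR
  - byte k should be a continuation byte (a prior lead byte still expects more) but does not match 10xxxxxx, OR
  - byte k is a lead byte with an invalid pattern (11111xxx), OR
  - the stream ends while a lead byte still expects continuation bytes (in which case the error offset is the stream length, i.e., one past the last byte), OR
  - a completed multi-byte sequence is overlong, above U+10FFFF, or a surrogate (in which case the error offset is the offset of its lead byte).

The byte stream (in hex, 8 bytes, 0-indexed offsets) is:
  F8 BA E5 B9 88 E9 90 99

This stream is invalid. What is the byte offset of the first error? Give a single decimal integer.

Answer: 0

Derivation:
Byte[0]=F8: INVALID lead byte (not 0xxx/110x/1110/11110)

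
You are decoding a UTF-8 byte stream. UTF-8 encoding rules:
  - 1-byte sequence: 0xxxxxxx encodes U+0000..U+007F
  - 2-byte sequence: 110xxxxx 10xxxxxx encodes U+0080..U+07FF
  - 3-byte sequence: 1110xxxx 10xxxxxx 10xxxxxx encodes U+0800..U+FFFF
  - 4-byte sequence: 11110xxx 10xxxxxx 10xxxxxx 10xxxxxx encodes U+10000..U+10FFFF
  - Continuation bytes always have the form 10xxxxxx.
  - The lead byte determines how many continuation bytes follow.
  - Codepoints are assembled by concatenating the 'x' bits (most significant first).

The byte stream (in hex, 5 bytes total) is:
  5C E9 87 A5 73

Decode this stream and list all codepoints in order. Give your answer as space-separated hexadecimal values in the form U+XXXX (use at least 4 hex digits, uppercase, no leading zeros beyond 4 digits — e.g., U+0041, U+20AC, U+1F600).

Answer: U+005C U+91E5 U+0073

Derivation:
Byte[0]=5C: 1-byte ASCII. cp=U+005C
Byte[1]=E9: 3-byte lead, need 2 cont bytes. acc=0x9
Byte[2]=87: continuation. acc=(acc<<6)|0x07=0x247
Byte[3]=A5: continuation. acc=(acc<<6)|0x25=0x91E5
Completed: cp=U+91E5 (starts at byte 1)
Byte[4]=73: 1-byte ASCII. cp=U+0073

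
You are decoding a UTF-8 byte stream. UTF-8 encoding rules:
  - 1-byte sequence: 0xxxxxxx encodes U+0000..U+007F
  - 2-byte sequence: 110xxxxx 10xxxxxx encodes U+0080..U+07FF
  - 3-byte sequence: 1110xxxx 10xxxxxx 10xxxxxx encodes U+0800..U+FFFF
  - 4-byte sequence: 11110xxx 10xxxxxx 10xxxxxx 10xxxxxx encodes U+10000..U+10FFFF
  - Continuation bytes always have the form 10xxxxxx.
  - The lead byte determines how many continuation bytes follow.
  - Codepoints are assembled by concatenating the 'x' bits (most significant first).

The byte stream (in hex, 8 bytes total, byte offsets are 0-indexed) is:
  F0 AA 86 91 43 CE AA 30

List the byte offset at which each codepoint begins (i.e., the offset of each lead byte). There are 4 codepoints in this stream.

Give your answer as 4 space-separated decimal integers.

Byte[0]=F0: 4-byte lead, need 3 cont bytes. acc=0x0
Byte[1]=AA: continuation. acc=(acc<<6)|0x2A=0x2A
Byte[2]=86: continuation. acc=(acc<<6)|0x06=0xA86
Byte[3]=91: continuation. acc=(acc<<6)|0x11=0x2A191
Completed: cp=U+2A191 (starts at byte 0)
Byte[4]=43: 1-byte ASCII. cp=U+0043
Byte[5]=CE: 2-byte lead, need 1 cont bytes. acc=0xE
Byte[6]=AA: continuation. acc=(acc<<6)|0x2A=0x3AA
Completed: cp=U+03AA (starts at byte 5)
Byte[7]=30: 1-byte ASCII. cp=U+0030

Answer: 0 4 5 7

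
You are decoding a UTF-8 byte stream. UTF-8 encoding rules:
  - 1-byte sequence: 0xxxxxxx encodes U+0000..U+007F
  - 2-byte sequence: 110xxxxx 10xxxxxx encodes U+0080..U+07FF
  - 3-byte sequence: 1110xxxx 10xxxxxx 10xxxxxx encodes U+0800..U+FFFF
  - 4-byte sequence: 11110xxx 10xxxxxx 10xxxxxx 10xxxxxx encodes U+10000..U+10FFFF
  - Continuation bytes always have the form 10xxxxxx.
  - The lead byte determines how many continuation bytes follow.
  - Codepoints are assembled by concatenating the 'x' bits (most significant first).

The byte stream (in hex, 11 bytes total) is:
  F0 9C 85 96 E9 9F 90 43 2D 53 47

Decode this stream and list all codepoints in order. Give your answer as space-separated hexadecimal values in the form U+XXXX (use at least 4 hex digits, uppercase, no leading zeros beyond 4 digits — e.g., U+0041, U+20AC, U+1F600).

Answer: U+1C156 U+97D0 U+0043 U+002D U+0053 U+0047

Derivation:
Byte[0]=F0: 4-byte lead, need 3 cont bytes. acc=0x0
Byte[1]=9C: continuation. acc=(acc<<6)|0x1C=0x1C
Byte[2]=85: continuation. acc=(acc<<6)|0x05=0x705
Byte[3]=96: continuation. acc=(acc<<6)|0x16=0x1C156
Completed: cp=U+1C156 (starts at byte 0)
Byte[4]=E9: 3-byte lead, need 2 cont bytes. acc=0x9
Byte[5]=9F: continuation. acc=(acc<<6)|0x1F=0x25F
Byte[6]=90: continuation. acc=(acc<<6)|0x10=0x97D0
Completed: cp=U+97D0 (starts at byte 4)
Byte[7]=43: 1-byte ASCII. cp=U+0043
Byte[8]=2D: 1-byte ASCII. cp=U+002D
Byte[9]=53: 1-byte ASCII. cp=U+0053
Byte[10]=47: 1-byte ASCII. cp=U+0047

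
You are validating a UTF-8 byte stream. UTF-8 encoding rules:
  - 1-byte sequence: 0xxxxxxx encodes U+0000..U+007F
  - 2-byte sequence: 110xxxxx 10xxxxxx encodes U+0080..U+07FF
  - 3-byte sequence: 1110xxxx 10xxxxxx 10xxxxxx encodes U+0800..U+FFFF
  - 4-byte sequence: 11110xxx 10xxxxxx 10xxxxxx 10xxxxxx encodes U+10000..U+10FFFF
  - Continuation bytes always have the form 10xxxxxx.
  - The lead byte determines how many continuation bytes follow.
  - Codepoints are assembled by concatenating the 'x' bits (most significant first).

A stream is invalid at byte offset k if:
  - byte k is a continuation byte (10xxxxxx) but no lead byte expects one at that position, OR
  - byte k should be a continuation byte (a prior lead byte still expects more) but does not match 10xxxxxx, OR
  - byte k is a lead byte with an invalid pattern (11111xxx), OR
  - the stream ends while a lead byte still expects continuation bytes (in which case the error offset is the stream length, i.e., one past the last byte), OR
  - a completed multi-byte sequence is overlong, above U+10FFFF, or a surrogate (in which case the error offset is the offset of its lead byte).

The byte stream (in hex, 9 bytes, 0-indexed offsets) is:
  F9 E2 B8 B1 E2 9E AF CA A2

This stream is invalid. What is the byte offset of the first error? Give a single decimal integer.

Answer: 0

Derivation:
Byte[0]=F9: INVALID lead byte (not 0xxx/110x/1110/11110)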